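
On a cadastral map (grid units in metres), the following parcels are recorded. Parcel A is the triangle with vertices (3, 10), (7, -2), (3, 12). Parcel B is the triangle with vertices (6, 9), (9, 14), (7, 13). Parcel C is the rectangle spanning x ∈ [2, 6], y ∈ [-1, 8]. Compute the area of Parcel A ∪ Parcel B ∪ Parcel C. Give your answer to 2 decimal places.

41.37

By inclusion–exclusion:
Individual areas: |Parcel A| = 4, |Parcel B| = 3.5, |Parcel C| = 36.
|Parcel A∩Parcel B| = 0.
|Parcel A∩Parcel C| = 2.131.
|Parcel B∩Parcel C| = 0.
|Parcel A∩Parcel B∩Parcel C| = 0.
|Parcel A ∪ Parcel B ∪ Parcel C| = 43.5 − 2.131 + 0 = 41.37.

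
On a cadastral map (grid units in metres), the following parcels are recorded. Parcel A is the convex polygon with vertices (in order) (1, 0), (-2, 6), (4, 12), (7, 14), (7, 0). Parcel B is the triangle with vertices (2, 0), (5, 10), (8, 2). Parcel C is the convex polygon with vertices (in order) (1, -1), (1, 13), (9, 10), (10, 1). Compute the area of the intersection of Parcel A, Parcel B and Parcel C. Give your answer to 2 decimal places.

The intersection is the polygon with vertices (2,0), (5,10), (7,4.667), (7,1.667).
By the shoelace formula its area is 25.50.

25.50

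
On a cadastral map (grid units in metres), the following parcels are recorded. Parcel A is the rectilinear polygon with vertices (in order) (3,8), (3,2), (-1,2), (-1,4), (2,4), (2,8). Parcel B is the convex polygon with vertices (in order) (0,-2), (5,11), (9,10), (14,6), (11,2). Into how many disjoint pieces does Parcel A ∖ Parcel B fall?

1

Parcel A ∖ Parcel B is a single connected region.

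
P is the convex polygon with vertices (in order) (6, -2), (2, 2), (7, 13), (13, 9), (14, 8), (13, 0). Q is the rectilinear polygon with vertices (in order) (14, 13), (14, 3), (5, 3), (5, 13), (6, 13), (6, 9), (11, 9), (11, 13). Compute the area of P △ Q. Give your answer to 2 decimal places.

77.06

|P| = 115, |Q| = 70, |P∩Q| = 53.9708.
|P △ Q| = |P| + |Q| − 2·|P∩Q| = 115 + 70 − 107.9417 = 77.06.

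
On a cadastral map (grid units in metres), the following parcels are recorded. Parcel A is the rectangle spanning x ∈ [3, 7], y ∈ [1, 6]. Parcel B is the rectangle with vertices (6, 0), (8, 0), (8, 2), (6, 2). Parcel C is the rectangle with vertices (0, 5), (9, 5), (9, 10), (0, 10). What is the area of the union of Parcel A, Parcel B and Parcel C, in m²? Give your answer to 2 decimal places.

By inclusion–exclusion:
Individual areas: |Parcel A| = 20, |Parcel B| = 4, |Parcel C| = 45.
|Parcel A∩Parcel B|: x∈[6,7], y∈[1,2] → 1·1 = 1.
|Parcel A∩Parcel C|: x∈[3,7], y∈[5,6] → 4·1 = 4.
|Parcel B∩Parcel C| = 0 (no overlap).
|Parcel A∩Parcel B∩Parcel C| = 0.
|Parcel A ∪ Parcel B ∪ Parcel C| = 69 − 5 + 0 = 64.00.

64.00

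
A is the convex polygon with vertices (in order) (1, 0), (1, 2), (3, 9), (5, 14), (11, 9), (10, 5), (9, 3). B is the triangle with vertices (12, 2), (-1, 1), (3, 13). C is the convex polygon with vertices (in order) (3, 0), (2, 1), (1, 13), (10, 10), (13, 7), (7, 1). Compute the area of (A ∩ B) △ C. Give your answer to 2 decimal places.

|A ∩ B| = 51.7209.
|(A ∩ B) ∩ C| = 49.8143.
|(A ∩ B) △ C| = 51.7209 + 95.5 − 99.6285 = 47.59.

47.59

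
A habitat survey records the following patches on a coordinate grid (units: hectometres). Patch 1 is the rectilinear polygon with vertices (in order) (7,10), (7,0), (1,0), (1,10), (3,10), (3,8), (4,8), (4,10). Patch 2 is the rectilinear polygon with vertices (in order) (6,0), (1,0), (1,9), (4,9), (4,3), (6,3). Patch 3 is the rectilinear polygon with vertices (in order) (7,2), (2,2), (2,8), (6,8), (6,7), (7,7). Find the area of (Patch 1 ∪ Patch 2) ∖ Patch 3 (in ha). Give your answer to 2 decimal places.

30.00

|Patch 1 ∪ Patch 2| = 59.
|(Patch 1 ∪ Patch 2) ∩ Patch 3| = 29.
|(Patch 1 ∪ Patch 2) ∖ Patch 3| = 59 − 29 = 30.00.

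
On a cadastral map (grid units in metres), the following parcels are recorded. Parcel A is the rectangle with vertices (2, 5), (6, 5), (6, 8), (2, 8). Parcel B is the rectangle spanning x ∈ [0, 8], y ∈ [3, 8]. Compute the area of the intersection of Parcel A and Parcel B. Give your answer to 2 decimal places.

12.00

|Parcel A∩Parcel B|: x∈[2,6], y∈[5,8] → 4·3 = 12.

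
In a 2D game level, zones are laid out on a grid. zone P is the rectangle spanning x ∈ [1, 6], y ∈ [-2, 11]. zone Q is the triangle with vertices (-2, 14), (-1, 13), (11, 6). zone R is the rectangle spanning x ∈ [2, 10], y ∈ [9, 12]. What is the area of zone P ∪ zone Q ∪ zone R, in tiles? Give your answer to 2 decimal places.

82.60

By inclusion–exclusion:
Individual areas: |zone P| = 65, |zone Q| = 2.5, |zone R| = 24.
|zone P∩zone Q| = 0.7154.
|zone P∩zone R|: x∈[2,6], y∈[9,11] → 4·2 = 8.
|zone Q∩zone R| = 0.8963.
|zone P∩zone Q∩zone R| = 0.7095.
|zone P ∪ zone Q ∪ zone R| = 91.5 − 9.6117 + 0.7095 = 82.60.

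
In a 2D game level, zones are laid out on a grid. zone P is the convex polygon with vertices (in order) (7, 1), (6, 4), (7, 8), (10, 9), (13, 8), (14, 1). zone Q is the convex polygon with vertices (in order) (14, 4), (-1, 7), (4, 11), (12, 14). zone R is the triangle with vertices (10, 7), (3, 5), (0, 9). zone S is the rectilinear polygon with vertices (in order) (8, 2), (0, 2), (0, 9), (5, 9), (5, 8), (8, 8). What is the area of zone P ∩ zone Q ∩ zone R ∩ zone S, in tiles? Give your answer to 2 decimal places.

The intersection is the polygon with vertices (8,7.4), (8,6.429), (6.5,6), (6.905,7.619).
By the shoelace formula its area is 1.66.

1.66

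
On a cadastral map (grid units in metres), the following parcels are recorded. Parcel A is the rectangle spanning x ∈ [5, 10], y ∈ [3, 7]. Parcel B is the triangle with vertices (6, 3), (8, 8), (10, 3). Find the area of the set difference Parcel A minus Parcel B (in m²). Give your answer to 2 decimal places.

|Parcel A| = 20, |Parcel A∩Parcel B| = 9.6.
|Parcel A ∖ Parcel B| = |Parcel A| − |Parcel A∩Parcel B| = 20 − 9.6 = 10.40.

10.40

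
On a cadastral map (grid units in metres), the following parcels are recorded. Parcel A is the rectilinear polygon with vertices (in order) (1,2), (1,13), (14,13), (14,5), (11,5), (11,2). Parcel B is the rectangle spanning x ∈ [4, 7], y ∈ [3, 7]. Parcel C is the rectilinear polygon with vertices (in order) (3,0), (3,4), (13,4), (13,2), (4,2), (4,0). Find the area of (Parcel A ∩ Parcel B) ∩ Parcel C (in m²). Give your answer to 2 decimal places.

3.00

The region (Parcel A ∩ Parcel B) ∩ Parcel C is the polygon with vertices (4,4), (7,4), (7,3), (4,3).
By the shoelace formula its area is 3.00.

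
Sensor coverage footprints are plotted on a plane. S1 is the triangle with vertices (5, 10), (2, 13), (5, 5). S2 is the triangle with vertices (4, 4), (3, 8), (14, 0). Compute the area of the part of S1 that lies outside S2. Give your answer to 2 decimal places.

6.88

|S1| = 7.5, |S1∩S2| = 0.6158.
|S1 ∖ S2| = |S1| − |S1∩S2| = 7.5 − 0.6158 = 6.88.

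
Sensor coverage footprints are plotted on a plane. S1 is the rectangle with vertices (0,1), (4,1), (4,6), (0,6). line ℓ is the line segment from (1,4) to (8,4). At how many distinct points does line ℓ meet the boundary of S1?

The segment meets the boundary at (4,4).

1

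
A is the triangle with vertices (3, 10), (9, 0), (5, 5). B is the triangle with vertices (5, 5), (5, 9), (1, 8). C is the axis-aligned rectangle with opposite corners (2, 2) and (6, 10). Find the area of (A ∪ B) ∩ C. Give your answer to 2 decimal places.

9.14

|A ∪ B| = 11.5112.
|(A ∪ B) ∩ C| = 9.14.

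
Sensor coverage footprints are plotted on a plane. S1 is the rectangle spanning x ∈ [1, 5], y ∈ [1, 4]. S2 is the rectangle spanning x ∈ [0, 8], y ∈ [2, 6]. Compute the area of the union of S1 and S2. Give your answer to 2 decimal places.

By inclusion–exclusion:
Individual areas: |S1| = 12, |S2| = 32.
|S1∩S2|: x∈[1,5], y∈[2,4] → 4·2 = 8.
|S1 ∪ S2| = 44 − 8 = 36.00.

36.00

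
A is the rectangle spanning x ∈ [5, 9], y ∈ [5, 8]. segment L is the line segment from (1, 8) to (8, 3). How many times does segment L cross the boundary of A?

2

The segment meets the boundary at (5.2,5), (5,5.143).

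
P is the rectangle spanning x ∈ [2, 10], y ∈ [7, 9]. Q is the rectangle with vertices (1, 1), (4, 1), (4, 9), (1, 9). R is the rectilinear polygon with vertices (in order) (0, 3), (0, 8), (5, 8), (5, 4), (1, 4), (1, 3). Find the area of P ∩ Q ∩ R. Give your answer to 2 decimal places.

2.00

The intersection is the polygon with vertices (4,7), (2,7), (2,8), (4,8).
By the shoelace formula its area is 2.00.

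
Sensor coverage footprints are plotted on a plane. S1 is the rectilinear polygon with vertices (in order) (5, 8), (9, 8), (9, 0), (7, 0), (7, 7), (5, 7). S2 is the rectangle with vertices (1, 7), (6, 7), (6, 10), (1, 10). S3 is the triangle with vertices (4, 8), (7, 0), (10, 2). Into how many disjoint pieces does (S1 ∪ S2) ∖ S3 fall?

2

(S1 ∪ S2) ∖ S3 splits into 2 disjoint pieces (area 23.6875, area 1.3333).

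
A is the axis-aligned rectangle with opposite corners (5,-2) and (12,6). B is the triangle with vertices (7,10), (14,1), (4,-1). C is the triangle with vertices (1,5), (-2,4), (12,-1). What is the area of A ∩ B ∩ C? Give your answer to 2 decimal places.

4.03

The intersection is the polygon with vertices (9.128,0.026), (5,1.5), (5,2.667), (5.036,2.799), (9.854,0.171).
By the shoelace formula its area is 4.03.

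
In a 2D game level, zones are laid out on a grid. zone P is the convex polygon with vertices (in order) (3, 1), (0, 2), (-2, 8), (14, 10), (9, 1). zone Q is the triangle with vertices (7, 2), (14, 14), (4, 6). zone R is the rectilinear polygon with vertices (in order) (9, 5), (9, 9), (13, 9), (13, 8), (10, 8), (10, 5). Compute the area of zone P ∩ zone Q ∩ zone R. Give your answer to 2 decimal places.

3.51

The intersection is the polygon with vertices (10.5,8), (10,8), (10,7.143), (9,5.429), (9,9), (11.083,9).
By the shoelace formula its area is 3.51.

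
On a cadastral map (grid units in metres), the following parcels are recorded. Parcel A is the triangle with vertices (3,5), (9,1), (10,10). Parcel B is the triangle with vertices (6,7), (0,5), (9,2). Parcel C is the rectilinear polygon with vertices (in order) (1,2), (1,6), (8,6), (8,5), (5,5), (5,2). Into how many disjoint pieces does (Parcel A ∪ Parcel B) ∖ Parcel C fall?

(Parcel A ∪ Parcel B) ∖ Parcel C splits into 2 disjoint pieces (area 24.1458, area 0.3333).

2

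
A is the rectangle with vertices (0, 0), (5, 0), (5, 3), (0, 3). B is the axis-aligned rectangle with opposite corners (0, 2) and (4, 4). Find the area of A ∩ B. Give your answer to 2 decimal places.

|A∩B|: x∈[0,4], y∈[2,3] → 4·1 = 4.

4.00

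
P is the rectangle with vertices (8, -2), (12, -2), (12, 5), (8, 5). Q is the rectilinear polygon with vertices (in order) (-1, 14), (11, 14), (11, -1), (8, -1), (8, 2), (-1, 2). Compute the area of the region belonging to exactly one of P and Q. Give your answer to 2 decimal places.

|P| = 28, |Q| = 153, |P∩Q| = 18.
|P △ Q| = |P| + |Q| − 2·|P∩Q| = 28 + 153 − 36 = 145.00.

145.00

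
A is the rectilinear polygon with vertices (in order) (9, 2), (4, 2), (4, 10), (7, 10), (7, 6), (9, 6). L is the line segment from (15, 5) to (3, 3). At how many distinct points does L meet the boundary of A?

The segment meets the boundary at (4,3.167), (9,4).

2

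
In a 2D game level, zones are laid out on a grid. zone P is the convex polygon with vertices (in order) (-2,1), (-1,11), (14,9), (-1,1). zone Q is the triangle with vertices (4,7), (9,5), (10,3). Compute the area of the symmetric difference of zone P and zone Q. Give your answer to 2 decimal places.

|zone P| = 80, |zone Q| = 4, |zone P∩zone Q| = 1.3228.
|zone P △ zone Q| = |zone P| + |zone Q| − 2·|zone P∩zone Q| = 80 + 4 − 2.6455 = 81.35.

81.35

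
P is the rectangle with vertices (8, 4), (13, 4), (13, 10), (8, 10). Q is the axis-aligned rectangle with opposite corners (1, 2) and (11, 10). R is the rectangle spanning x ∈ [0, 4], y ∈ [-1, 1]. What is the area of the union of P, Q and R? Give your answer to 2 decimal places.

100.00

By inclusion–exclusion:
Individual areas: |P| = 30, |Q| = 80, |R| = 8.
|P∩Q|: x∈[8,11], y∈[4,10] → 3·6 = 18.
|P∩R| = 0 (no overlap).
|Q∩R| = 0 (no overlap).
|P∩Q∩R| = 0.
|P ∪ Q ∪ R| = 118 − 18 + 0 = 100.00.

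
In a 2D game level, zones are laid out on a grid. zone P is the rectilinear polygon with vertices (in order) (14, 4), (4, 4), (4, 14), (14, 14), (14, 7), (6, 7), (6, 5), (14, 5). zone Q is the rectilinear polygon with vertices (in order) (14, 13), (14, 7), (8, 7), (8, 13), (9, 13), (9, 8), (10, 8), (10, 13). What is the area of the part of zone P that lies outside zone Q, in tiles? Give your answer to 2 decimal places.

|zone P| = 84, |zone P∩zone Q| = 31.
|zone P ∖ zone Q| = |zone P| − |zone P∩zone Q| = 84 − 31 = 53.00.

53.00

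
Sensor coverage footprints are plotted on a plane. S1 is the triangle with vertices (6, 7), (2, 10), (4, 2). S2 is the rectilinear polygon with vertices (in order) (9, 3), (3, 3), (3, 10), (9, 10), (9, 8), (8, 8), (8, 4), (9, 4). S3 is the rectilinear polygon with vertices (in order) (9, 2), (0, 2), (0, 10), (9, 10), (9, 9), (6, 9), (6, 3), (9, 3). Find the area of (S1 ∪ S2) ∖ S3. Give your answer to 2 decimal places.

14.00

|S1 ∪ S2| = 39.95.
|(S1 ∪ S2) ∩ S3| = 25.95.
|(S1 ∪ S2) ∖ S3| = 39.95 − 25.95 = 14.00.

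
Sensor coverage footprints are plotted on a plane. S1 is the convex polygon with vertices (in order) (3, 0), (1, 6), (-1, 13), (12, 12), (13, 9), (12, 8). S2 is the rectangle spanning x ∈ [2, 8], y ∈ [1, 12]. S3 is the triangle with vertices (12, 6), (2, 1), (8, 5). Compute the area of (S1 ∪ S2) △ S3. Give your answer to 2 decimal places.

|S1 ∪ S2| = 110.8403.
|(S1 ∪ S2) ∩ S3| = 3.2415.
|(S1 ∪ S2) △ S3| = 110.8403 + 5 − 6.4831 = 109.36.

109.36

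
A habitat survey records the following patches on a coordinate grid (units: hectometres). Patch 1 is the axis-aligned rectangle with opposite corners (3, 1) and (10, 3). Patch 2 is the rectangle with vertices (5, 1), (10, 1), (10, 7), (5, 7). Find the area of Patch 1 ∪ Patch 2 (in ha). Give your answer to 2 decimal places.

By inclusion–exclusion:
Individual areas: |Patch 1| = 14, |Patch 2| = 30.
|Patch 1∩Patch 2|: x∈[5,10], y∈[1,3] → 5·2 = 10.
|Patch 1 ∪ Patch 2| = 44 − 10 = 34.00.

34.00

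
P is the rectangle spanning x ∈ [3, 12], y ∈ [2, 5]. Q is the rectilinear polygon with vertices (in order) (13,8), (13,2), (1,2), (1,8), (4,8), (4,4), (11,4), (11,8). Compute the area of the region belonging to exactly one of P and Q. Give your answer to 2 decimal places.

|P| = 27, |Q| = 44, |P∩Q| = 20.
|P △ Q| = |P| + |Q| − 2·|P∩Q| = 27 + 44 − 40 = 31.00.

31.00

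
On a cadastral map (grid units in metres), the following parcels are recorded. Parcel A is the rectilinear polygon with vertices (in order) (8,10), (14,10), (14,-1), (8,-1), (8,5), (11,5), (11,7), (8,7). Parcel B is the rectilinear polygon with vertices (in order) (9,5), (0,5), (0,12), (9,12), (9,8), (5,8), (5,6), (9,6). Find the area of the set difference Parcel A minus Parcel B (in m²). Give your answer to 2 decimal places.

58.00

|Parcel A| = 60, |Parcel A∩Parcel B| = 2.
|Parcel A ∖ Parcel B| = |Parcel A| − |Parcel A∩Parcel B| = 60 − 2 = 58.00.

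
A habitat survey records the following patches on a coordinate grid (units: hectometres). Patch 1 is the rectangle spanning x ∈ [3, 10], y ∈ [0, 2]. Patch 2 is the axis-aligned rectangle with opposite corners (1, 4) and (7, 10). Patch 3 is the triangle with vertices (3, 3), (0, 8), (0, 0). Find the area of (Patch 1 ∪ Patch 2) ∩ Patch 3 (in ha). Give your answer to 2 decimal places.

The region (Patch 1 ∪ Patch 2) ∩ Patch 3 is the polygon with vertices (1,4), (1,6.333), (2.4,4).
By the shoelace formula its area is 1.63.

1.63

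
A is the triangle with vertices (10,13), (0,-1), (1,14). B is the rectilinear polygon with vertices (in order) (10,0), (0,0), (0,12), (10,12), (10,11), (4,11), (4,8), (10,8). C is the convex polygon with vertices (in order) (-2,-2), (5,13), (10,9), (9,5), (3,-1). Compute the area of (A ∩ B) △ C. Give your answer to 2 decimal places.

|A ∩ B| = 43.9.
|(A ∩ B) ∩ C| = 25.0456.
|(A ∩ B) △ C| = 43.9 + 82 − 50.0913 = 75.81.

75.81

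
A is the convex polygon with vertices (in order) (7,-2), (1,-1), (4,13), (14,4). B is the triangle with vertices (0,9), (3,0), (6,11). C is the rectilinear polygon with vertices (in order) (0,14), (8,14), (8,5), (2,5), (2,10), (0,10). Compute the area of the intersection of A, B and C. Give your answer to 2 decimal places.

The intersection is the polygon with vertices (6,11), (4.364,5), (2.286,5), (3.385,10.128).
By the shoelace formula its area is 12.46.

12.46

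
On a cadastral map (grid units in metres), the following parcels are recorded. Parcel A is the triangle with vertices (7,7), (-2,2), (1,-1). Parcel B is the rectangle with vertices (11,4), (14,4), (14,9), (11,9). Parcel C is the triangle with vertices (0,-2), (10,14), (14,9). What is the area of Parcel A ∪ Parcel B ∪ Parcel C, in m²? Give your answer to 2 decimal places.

By inclusion–exclusion:
Individual areas: |Parcel A| = 21, |Parcel B| = 15, |Parcel C| = 57.
|Parcel A∩Parcel B| = 0.
|Parcel A∩Parcel C| = 6.1522.
|Parcel B∩Parcel C| = 3.5357.
|Parcel A∩Parcel B∩Parcel C| = 0.
|Parcel A ∪ Parcel B ∪ Parcel C| = 93 − 9.6879 + 0 = 83.31.

83.31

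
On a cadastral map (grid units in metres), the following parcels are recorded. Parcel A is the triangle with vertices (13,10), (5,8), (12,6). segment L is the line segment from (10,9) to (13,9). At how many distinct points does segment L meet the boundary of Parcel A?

The segment meets the boundary at (12.75,9).

1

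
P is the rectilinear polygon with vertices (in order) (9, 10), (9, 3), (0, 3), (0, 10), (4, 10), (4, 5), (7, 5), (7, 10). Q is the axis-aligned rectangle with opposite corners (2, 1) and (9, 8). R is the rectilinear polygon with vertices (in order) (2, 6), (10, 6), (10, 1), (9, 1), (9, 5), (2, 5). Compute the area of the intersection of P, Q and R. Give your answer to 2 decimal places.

4.00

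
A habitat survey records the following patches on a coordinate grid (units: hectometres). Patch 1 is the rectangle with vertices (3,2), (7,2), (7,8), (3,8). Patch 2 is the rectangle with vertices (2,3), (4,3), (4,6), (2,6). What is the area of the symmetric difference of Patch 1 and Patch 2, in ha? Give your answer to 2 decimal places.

|Patch 1∩Patch 2|: x∈[3,4], y∈[3,6] → 1·3 = 3.
|Patch 1 △ Patch 2| = |Patch 1| + |Patch 2| − 2·|Patch 1∩Patch 2| = 24 + 6 − 6 = 24.00.

24.00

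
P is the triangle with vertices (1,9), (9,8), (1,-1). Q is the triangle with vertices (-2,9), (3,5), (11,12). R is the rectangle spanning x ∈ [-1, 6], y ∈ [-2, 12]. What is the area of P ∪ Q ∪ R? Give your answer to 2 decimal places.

By inclusion–exclusion:
Individual areas: |P| = 40, |Q| = 33.5, |R| = 98.
|P∩Q| = 13.1813.
|P∩R| = 34.375.
|Q∩R| = 24.9317.
|P∩Q∩R| = 12.9.
|P ∪ Q ∪ R| = 171.5 − 72.488 + 12.9 = 111.91.

111.91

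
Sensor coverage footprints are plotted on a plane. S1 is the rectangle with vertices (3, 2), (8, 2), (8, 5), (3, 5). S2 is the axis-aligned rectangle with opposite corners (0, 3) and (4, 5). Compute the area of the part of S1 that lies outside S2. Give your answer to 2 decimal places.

13.00

|S1∩S2|: x∈[3,4], y∈[3,5] → 1·2 = 2.
|S1| = 15.
|S1 ∖ S2| = |S1| − |S1∩S2| = 15 − 2 = 13.00.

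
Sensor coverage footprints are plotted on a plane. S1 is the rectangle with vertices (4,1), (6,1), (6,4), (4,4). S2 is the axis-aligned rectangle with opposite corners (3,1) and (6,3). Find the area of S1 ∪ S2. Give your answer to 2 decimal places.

8.00

By inclusion–exclusion:
Individual areas: |S1| = 6, |S2| = 6.
|S1∩S2|: x∈[4,6], y∈[1,3] → 2·2 = 4.
|S1 ∪ S2| = 12 − 4 = 8.00.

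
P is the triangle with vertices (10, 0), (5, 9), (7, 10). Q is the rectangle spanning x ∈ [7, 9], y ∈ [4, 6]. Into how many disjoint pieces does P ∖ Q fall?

2

P ∖ Q splits into 2 disjoint pieces (area 2.0444, area 7).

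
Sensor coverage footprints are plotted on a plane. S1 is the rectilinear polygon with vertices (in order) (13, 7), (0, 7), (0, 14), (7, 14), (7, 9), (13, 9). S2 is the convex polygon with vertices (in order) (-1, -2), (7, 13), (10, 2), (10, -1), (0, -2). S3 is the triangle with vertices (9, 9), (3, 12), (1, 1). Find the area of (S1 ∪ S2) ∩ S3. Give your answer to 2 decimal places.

The region (S1 ∪ S2) ∩ S3 is the polygon with vertices (3.8,7), (2.091,7), (3,12), (7.947,9.526), (8.091,9), (9,9), (1,1), (1.207,2.138).
By the shoelace formula its area is 31.61.

31.61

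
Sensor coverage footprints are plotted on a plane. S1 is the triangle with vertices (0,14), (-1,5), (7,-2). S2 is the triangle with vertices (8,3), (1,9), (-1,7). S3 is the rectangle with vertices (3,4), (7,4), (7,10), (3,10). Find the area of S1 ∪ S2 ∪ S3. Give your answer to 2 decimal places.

By inclusion–exclusion:
Individual areas: |S1| = 39.5, |S2| = 13, |S3| = 24.
|S1∩S2| = 8.7976.
|S1∩S3| = 2.1607.
|S2∩S3| = 4.6171.
|S1∩S2∩S3| = 1.0017.
|S1 ∪ S2 ∪ S3| = 76.5 − 15.5754 + 1.0017 = 61.93.

61.93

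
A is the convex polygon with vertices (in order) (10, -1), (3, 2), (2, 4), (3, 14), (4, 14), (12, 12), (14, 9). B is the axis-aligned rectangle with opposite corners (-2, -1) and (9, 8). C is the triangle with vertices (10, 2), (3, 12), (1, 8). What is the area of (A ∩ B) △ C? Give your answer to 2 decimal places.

|A ∩ B| = 47.9143.
|(A ∩ B) ∩ C| = 13.4065.
|(A ∩ B) △ C| = 47.9143 + 24 − 26.8131 = 45.10.

45.10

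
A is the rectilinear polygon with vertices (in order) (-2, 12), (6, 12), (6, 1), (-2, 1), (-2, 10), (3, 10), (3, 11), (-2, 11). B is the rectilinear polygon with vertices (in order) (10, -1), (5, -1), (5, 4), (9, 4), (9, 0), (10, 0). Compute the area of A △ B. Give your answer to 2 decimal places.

98.00

|A| = 83, |B| = 21, |A∩B| = 3.
|A △ B| = |A| + |B| − 2·|A∩B| = 83 + 21 − 6 = 98.00.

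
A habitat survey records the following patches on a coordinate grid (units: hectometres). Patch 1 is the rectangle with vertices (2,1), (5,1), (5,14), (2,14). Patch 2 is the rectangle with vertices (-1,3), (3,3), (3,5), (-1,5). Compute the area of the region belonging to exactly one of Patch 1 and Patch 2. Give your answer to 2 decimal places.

43.00

|Patch 1∩Patch 2|: x∈[2,3], y∈[3,5] → 1·2 = 2.
|Patch 1 △ Patch 2| = |Patch 1| + |Patch 2| − 2·|Patch 1∩Patch 2| = 39 + 8 − 4 = 43.00.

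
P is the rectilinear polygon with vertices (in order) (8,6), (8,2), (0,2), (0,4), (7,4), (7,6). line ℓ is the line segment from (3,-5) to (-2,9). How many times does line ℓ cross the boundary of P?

2

The segment meets the boundary at (0,3.4), (0.5,2).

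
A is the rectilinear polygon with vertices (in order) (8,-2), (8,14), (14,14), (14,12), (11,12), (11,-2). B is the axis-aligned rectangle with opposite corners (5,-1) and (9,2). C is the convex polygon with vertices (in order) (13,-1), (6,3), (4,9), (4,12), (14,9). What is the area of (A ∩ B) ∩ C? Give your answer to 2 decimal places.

0.43

The region (A ∩ B) ∩ C is the polygon with vertices (9,2), (9,1.286), (8,1.857), (8,2).
By the shoelace formula its area is 0.43.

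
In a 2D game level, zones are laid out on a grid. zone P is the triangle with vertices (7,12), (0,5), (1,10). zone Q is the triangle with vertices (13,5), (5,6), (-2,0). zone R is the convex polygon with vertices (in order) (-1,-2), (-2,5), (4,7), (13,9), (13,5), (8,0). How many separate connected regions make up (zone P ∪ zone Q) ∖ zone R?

2

(zone P ∪ zone Q) ∖ zone R splits into 2 disjoint pieces (area 13.7143, area 0.1136).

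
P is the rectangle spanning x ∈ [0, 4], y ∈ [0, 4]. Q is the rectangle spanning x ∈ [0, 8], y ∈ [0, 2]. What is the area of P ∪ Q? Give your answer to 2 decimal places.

By inclusion–exclusion:
Individual areas: |P| = 16, |Q| = 16.
|P∩Q|: x∈[0,4], y∈[0,2] → 4·2 = 8.
|P ∪ Q| = 32 − 8 = 24.00.

24.00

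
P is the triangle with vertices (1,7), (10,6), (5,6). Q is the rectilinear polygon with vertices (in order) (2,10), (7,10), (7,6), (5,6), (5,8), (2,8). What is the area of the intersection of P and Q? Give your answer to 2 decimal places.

0.89

The intersection is the polygon with vertices (7,6.333), (7,6), (5,6), (5,6.556).
By the shoelace formula its area is 0.89.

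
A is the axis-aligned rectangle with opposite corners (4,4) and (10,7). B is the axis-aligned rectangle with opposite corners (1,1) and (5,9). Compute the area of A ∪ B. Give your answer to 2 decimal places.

By inclusion–exclusion:
Individual areas: |A| = 18, |B| = 32.
|A∩B|: x∈[4,5], y∈[4,7] → 1·3 = 3.
|A ∪ B| = 50 − 3 = 47.00.

47.00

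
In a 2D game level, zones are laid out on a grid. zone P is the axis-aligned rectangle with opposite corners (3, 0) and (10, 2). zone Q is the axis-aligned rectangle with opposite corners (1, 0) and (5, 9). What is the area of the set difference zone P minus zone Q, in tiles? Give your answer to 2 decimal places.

|zone P∩zone Q|: x∈[3,5], y∈[0,2] → 2·2 = 4.
|zone P| = 14.
|zone P ∖ zone Q| = |zone P| − |zone P∩zone Q| = 14 − 4 = 10.00.

10.00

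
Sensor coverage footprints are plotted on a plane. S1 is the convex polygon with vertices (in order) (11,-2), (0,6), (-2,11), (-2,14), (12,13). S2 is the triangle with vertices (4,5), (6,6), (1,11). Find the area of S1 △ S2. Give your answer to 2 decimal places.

137.00

|S1| = 144.5, |S2| = 7.5, |S1∩S2| = 7.5.
|S1 △ S2| = |S1| + |S2| − 2·|S1∩S2| = 144.5 + 7.5 − 15 = 137.00.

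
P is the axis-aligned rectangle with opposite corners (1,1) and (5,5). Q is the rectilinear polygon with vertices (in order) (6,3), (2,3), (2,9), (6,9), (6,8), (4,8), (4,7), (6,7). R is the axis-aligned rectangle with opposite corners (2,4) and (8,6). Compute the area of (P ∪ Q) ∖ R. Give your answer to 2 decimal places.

|P ∪ Q| = 32.
|(P ∪ Q) ∩ R| = 8.
|(P ∪ Q) ∖ R| = 32 − 8 = 24.00.

24.00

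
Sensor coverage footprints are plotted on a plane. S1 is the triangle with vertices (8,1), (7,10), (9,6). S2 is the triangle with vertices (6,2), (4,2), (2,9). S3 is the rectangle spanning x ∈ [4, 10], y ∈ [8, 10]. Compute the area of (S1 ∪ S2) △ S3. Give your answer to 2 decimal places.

24.44

|S1 ∪ S2| = 14.
|(S1 ∪ S2) ∩ S3| = 0.7778.
|(S1 ∪ S2) △ S3| = 14 + 12 − 1.5556 = 24.44.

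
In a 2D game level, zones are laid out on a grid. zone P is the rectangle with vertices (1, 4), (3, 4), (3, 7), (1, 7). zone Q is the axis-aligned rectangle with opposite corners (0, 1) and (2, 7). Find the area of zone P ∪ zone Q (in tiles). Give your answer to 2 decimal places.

15.00

By inclusion–exclusion:
Individual areas: |zone P| = 6, |zone Q| = 12.
|zone P∩zone Q|: x∈[1,2], y∈[4,7] → 1·3 = 3.
|zone P ∪ zone Q| = 18 − 3 = 15.00.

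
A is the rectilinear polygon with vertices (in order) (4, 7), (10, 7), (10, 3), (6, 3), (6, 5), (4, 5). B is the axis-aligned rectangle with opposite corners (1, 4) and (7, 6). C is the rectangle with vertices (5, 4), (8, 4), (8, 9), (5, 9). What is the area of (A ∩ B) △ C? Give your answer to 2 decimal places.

|A ∩ B| = 4.
|(A ∩ B) ∩ C| = 3.
|(A ∩ B) △ C| = 4 + 15 − 6 = 13.00.

13.00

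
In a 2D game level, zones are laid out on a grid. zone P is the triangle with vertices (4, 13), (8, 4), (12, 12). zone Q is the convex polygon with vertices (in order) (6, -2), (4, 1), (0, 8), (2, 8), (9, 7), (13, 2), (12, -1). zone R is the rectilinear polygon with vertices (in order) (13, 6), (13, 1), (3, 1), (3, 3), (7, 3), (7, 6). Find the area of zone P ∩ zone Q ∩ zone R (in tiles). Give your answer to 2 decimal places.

1.89

The intersection is the polygon with vertices (7.111,6), (9,6), (8,4).
By the shoelace formula its area is 1.89.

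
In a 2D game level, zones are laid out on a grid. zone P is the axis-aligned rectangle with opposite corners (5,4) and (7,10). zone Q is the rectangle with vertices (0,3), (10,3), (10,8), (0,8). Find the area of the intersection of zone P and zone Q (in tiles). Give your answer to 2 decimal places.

8.00

|zone P∩zone Q|: x∈[5,7], y∈[4,8] → 2·4 = 8.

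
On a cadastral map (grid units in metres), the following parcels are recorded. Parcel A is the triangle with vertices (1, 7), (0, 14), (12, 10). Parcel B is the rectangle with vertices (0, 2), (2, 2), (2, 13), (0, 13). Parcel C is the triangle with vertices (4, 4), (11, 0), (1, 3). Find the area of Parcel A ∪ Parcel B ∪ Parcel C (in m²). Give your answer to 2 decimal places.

By inclusion–exclusion:
Individual areas: |Parcel A| = 40, |Parcel B| = 22, |Parcel C| = 9.5.
|Parcel A∩Parcel B| = 8.4351.
|Parcel A∩Parcel C| = 0.
|Parcel B∩Parcel C| = 0.3167.
|Parcel A∩Parcel B∩Parcel C| = 0.
|Parcel A ∪ Parcel B ∪ Parcel C| = 71.5 − 8.7517 + 0 = 62.75.

62.75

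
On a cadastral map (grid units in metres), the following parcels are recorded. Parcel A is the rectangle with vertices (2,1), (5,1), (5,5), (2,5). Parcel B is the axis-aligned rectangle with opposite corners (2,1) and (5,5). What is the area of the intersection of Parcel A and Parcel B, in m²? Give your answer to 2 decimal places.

|Parcel A∩Parcel B|: x∈[2,5], y∈[1,5] → 3·4 = 12.

12.00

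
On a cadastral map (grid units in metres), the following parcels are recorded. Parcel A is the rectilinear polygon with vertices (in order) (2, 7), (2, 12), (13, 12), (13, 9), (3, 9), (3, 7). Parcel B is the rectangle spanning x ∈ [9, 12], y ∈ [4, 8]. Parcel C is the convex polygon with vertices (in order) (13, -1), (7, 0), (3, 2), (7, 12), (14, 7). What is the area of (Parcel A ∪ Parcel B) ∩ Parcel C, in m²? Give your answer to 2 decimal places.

|Parcel A ∪ Parcel B| = 47.
|(Parcel A ∪ Parcel B) ∩ Parcel C| = 20.10.

20.10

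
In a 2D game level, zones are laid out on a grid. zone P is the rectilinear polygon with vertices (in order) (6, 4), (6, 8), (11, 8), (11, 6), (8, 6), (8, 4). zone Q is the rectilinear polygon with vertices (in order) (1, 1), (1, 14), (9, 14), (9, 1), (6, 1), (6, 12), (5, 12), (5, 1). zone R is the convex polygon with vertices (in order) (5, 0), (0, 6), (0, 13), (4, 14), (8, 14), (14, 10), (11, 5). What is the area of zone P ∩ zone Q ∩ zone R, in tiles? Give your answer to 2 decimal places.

10.00

The intersection is the polygon with vertices (9,8), (9,6), (8,6), (8,4), (6,4), (6,8).
By the shoelace formula its area is 10.00.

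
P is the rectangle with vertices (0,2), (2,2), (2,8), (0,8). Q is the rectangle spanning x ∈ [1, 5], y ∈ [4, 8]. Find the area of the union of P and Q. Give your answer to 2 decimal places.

By inclusion–exclusion:
Individual areas: |P| = 12, |Q| = 16.
|P∩Q|: x∈[1,2], y∈[4,8] → 1·4 = 4.
|P ∪ Q| = 28 − 4 = 24.00.

24.00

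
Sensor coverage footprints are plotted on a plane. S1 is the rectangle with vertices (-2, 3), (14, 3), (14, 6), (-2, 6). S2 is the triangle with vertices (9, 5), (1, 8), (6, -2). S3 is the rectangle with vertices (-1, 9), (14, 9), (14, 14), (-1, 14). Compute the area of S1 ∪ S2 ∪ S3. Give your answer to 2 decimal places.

138.94

By inclusion–exclusion:
Individual areas: |S1| = 48, |S2| = 32.5, |S3| = 75.
|S1∩S2| = 16.5595.
|S1∩S3| = 0 (no overlap).
|S2∩S3| = 0.
|S1∩S2∩S3| = 0.
|S1 ∪ S2 ∪ S3| = 155.5 − 16.5595 + 0 = 138.94.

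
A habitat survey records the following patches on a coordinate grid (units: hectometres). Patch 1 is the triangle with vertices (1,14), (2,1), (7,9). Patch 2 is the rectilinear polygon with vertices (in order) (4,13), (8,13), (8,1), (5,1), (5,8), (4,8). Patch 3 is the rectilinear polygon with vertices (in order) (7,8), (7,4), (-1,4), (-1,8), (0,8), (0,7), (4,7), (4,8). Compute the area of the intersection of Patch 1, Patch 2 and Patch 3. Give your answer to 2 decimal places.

1.51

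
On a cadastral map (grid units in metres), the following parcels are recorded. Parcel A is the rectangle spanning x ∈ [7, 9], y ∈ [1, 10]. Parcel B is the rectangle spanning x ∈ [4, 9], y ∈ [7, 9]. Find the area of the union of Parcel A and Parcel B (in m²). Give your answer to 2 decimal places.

By inclusion–exclusion:
Individual areas: |Parcel A| = 18, |Parcel B| = 10.
|Parcel A∩Parcel B|: x∈[7,9], y∈[7,9] → 2·2 = 4.
|Parcel A ∪ Parcel B| = 28 − 4 = 24.00.

24.00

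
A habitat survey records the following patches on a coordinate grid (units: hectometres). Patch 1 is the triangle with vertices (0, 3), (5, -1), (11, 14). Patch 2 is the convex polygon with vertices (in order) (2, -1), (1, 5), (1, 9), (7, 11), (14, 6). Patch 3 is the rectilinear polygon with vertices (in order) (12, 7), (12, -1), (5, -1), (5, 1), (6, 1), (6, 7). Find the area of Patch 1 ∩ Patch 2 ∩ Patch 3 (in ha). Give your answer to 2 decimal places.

6.10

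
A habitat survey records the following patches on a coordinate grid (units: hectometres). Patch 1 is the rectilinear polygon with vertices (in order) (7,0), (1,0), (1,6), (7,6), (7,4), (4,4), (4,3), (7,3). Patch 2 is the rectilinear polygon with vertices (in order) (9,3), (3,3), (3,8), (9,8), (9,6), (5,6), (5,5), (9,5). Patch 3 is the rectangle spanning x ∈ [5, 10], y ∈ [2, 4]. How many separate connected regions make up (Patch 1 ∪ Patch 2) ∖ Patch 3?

(Patch 1 ∪ Patch 2) ∖ Patch 3 is a single connected region.

1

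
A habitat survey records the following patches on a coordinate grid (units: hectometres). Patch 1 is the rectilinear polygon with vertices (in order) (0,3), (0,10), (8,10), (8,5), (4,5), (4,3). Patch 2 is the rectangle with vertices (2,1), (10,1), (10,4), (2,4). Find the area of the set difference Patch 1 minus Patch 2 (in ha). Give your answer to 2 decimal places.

|Patch 1| = 48, |Patch 1∩Patch 2| = 2.
|Patch 1 ∖ Patch 2| = |Patch 1| − |Patch 1∩Patch 2| = 48 − 2 = 46.00.

46.00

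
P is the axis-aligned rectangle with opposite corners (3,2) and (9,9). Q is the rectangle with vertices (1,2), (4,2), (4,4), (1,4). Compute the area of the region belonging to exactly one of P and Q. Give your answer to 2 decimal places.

|P∩Q|: x∈[3,4], y∈[2,4] → 1·2 = 2.
|P △ Q| = |P| + |Q| − 2·|P∩Q| = 42 + 6 − 4 = 44.00.

44.00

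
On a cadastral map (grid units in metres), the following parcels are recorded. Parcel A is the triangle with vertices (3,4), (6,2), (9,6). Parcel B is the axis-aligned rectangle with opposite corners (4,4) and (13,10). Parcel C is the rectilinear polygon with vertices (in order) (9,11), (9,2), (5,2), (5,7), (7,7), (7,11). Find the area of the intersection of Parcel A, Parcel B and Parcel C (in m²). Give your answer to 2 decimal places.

The intersection is the polygon with vertices (7.5,4), (5,4), (5,4.667), (9,6).
By the shoelace formula its area is 3.83.

3.83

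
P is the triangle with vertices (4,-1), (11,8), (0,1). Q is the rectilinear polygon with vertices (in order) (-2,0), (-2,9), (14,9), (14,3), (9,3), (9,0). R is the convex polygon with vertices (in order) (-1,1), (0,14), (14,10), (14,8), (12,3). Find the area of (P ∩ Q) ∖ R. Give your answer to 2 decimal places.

|P ∩ Q| = 23.6111.
|(P ∩ Q) ∩ R| = 15.7908.
|(P ∩ Q) ∖ R| = 23.6111 − 15.7908 = 7.82.

7.82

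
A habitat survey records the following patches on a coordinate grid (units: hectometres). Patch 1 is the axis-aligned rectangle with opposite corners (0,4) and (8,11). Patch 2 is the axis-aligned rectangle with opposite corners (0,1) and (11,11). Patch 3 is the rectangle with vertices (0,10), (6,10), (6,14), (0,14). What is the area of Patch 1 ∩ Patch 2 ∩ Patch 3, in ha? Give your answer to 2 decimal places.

The intersection is the polygon with vertices (0,11), (6,11), (6,10), (0,10).
By the shoelace formula its area is 6.00.

6.00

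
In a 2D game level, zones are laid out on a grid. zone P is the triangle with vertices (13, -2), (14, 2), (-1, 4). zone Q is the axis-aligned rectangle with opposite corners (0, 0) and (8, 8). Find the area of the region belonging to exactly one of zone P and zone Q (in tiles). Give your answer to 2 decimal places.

71.38

|zone P| = 31, |zone Q| = 64, |zone P∩zone Q| = 11.8095.
|zone P △ zone Q| = |zone P| + |zone Q| − 2·|zone P∩zone Q| = 31 + 64 − 23.619 = 71.38.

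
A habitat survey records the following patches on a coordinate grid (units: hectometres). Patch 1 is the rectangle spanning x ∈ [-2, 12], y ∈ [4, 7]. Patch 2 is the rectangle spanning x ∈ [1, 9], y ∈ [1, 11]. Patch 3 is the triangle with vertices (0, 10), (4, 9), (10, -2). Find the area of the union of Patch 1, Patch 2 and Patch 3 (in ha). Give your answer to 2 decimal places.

99.77

By inclusion–exclusion:
Individual areas: |Patch 1| = 42, |Patch 2| = 80, |Patch 3| = 19.
|Patch 1∩Patch 2|: x∈[1,9], y∈[4,7] → 8·3 = 24.
|Patch 1∩Patch 3| = 6.4773.
|Patch 2∩Patch 3| = 17.2295.
|Patch 1∩Patch 2∩Patch 3| = 6.4773.
|Patch 1 ∪ Patch 2 ∪ Patch 3| = 141 − 47.7068 + 6.4773 = 99.77.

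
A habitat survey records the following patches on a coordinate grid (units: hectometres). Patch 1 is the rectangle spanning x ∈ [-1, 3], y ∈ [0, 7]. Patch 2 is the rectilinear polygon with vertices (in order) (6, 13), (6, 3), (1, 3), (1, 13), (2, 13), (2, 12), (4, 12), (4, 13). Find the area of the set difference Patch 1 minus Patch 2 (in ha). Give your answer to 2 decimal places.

|Patch 1| = 28, |Patch 1∩Patch 2| = 8.
|Patch 1 ∖ Patch 2| = |Patch 1| − |Patch 1∩Patch 2| = 28 − 8 = 20.00.

20.00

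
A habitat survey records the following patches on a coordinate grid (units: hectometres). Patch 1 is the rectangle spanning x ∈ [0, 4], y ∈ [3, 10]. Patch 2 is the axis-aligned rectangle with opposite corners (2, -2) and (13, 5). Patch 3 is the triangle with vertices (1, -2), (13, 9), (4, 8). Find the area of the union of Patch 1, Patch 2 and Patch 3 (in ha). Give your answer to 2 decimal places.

By inclusion–exclusion:
Individual areas: |Patch 1| = 28, |Patch 2| = 77, |Patch 3| = 43.5.
|Patch 1∩Patch 2|: x∈[2,4], y∈[3,5] → 2·2 = 4.
|Patch 1∩Patch 3| = 3.75.
|Patch 2∩Patch 3| = 18.1689.
|Patch 1∩Patch 2∩Patch 3| = 2.4.
|Patch 1 ∪ Patch 2 ∪ Patch 3| = 148.5 − 25.9189 + 2.4 = 124.98.

124.98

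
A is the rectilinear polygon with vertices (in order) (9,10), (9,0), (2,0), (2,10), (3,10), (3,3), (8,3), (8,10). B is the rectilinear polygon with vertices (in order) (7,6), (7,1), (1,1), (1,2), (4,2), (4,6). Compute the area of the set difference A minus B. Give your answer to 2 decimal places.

27.00

|A| = 35, |A∩B| = 8.
|A ∖ B| = |A| − |A∩B| = 35 − 8 = 27.00.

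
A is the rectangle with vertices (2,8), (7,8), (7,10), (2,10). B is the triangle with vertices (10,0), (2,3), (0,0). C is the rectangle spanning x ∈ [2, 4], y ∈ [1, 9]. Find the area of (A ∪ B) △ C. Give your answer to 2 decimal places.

30.50

|A ∪ B| = 25.
|(A ∪ B) ∩ C| = 5.25.
|(A ∪ B) △ C| = 25 + 16 − 10.5 = 30.50.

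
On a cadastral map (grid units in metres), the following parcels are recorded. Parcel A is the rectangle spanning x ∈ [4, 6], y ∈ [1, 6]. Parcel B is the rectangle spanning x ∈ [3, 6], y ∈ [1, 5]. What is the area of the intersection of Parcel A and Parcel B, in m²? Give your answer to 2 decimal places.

|Parcel A∩Parcel B|: x∈[4,6], y∈[1,5] → 2·4 = 8.

8.00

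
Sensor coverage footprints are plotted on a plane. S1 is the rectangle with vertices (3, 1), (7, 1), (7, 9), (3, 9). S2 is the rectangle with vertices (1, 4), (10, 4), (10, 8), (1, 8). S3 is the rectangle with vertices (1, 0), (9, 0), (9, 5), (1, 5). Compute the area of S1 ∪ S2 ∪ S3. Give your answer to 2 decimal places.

By inclusion–exclusion:
Individual areas: |S1| = 32, |S2| = 36, |S3| = 40.
|S1∩S2|: x∈[3,7], y∈[4,8] → 4·4 = 16.
|S1∩S3|: x∈[3,7], y∈[1,5] → 4·4 = 16.
|S2∩S3|: x∈[1,9], y∈[4,5] → 8·1 = 8.
|S1∩S2∩S3| = 4.
|S1 ∪ S2 ∪ S3| = 108 − 40 + 4 = 72.00.

72.00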